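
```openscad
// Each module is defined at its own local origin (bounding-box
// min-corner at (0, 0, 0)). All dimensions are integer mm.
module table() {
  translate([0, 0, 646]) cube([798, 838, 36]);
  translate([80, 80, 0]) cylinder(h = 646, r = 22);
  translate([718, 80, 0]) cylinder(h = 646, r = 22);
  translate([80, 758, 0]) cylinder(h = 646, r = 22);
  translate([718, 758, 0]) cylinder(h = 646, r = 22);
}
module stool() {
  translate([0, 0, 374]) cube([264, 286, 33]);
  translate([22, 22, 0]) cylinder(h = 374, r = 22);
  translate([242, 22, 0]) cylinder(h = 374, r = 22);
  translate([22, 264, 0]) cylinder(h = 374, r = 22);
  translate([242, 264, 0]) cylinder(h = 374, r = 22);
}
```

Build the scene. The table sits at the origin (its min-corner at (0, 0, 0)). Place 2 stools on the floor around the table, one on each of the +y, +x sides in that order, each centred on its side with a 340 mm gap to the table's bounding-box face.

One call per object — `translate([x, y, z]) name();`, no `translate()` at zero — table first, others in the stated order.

table();
translate([267, 1178, 0]) stool();
translate([1138, 276, 0]) stool();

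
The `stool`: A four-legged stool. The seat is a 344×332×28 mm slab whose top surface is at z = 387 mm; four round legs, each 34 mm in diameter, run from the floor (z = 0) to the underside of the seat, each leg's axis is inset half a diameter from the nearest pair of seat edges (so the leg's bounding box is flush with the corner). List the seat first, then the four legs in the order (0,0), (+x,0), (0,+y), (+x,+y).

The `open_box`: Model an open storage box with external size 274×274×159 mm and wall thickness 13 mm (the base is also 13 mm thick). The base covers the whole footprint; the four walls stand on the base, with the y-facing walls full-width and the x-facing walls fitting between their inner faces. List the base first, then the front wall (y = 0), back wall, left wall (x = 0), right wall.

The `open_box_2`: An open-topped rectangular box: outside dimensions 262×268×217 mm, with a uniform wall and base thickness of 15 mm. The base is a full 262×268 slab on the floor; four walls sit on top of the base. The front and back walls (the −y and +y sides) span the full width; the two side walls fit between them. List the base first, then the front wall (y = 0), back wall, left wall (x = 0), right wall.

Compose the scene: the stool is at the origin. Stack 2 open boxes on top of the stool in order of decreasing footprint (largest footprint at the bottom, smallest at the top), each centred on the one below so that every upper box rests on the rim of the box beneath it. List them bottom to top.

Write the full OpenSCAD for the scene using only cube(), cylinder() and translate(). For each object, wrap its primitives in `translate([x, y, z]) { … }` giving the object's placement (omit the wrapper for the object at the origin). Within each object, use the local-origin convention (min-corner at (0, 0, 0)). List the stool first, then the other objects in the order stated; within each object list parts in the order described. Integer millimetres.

translate([0, 0, 359]) cube([344, 332, 28]);
translate([17, 17, 0]) cylinder(h = 359, r = 17);
translate([327, 17, 0]) cylinder(h = 359, r = 17);
translate([17, 315, 0]) cylinder(h = 359, r = 17);
translate([327, 315, 0]) cylinder(h = 359, r = 17);
translate([35, 29, 387]) {
  cube([274, 274, 13]);
  translate([0, 0, 13]) cube([274, 13, 146]);
  translate([0, 261, 13]) cube([274, 13, 146]);
  translate([0, 13, 13]) cube([13, 248, 146]);
  translate([261, 13, 13]) cube([13, 248, 146]);
}
translate([41, 32, 546]) {
  cube([262, 268, 15]);
  translate([0, 0, 15]) cube([262, 15, 202]);
  translate([0, 253, 15]) cube([262, 15, 202]);
  translate([0, 15, 15]) cube([15, 238, 202]);
  translate([247, 15, 15]) cube([15, 238, 202]);
}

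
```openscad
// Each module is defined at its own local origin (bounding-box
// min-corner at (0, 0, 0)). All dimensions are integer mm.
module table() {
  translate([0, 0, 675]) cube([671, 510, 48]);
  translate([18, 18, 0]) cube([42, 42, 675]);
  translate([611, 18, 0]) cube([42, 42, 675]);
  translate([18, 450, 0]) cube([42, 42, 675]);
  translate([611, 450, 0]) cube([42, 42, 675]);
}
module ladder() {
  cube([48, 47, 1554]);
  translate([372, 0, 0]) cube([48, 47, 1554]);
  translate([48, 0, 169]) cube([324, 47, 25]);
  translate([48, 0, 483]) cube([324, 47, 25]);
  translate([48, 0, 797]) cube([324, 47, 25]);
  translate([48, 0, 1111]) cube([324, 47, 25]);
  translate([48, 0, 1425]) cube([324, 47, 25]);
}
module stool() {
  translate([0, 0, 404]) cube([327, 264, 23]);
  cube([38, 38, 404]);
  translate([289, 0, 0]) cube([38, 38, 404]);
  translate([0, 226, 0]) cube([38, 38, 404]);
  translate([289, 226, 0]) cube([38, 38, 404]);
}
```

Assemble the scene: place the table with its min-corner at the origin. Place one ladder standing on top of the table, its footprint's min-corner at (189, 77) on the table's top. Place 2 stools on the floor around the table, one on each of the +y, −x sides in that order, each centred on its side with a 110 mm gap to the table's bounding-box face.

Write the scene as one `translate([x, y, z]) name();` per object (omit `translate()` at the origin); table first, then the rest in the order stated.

table();
translate([189, 77, 723]) ladder();
translate([172, 620, 0]) stool();
translate([-437, 123, 0]) stool();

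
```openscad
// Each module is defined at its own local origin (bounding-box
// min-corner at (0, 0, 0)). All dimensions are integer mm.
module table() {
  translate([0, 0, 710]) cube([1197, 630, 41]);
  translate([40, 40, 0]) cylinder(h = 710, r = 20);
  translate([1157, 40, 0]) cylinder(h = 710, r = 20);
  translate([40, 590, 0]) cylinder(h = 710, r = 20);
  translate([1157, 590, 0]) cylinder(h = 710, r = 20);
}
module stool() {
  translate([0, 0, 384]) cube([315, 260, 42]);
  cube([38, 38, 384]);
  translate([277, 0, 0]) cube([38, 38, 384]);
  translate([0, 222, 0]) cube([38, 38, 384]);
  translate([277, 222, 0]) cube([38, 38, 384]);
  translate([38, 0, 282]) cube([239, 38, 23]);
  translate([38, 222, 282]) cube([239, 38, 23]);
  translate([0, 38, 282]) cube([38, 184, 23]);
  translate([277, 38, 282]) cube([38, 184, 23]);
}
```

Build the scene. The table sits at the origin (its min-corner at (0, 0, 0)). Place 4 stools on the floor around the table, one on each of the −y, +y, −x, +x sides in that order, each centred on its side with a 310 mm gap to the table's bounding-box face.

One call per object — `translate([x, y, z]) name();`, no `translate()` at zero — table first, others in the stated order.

table();
translate([441, -570, 0]) stool();
translate([441, 940, 0]) stool();
translate([-625, 185, 0]) stool();
translate([1507, 185, 0]) stool();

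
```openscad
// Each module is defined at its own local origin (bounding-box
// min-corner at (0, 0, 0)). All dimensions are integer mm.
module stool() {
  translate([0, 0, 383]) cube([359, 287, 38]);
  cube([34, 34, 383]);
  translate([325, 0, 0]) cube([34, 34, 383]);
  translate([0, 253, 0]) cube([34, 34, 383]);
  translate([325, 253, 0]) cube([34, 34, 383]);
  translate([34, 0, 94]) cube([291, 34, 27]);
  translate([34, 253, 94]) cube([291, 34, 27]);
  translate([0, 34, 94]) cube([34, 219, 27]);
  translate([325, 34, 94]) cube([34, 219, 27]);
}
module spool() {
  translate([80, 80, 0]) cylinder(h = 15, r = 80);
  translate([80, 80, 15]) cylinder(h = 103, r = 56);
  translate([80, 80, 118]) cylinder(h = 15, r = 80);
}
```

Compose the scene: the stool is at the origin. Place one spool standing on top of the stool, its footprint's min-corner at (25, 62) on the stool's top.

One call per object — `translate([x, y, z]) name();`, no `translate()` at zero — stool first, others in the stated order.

stool();
translate([25, 62, 421]) spool();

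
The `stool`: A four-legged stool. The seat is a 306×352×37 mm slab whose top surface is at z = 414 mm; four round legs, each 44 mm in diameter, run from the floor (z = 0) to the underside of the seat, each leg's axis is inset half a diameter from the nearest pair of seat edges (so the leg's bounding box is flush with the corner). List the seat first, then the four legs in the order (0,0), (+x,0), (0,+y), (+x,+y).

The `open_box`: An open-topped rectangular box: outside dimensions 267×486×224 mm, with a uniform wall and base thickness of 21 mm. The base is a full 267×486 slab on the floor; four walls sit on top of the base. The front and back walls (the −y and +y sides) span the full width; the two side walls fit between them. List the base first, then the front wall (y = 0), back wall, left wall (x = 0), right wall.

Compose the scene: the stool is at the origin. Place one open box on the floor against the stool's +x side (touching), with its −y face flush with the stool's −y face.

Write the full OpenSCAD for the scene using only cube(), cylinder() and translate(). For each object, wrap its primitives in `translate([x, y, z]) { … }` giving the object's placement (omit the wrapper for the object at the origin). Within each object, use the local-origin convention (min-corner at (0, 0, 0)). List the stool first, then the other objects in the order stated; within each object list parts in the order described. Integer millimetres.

translate([0, 0, 377]) cube([306, 352, 37]);
translate([22, 22, 0]) cylinder(h = 377, r = 22);
translate([284, 22, 0]) cylinder(h = 377, r = 22);
translate([22, 330, 0]) cylinder(h = 377, r = 22);
translate([284, 330, 0]) cylinder(h = 377, r = 22);
translate([306, 0, 0]) {
  cube([267, 486, 21]);
  translate([0, 0, 21]) cube([267, 21, 203]);
  translate([0, 465, 21]) cube([267, 21, 203]);
  translate([0, 21, 21]) cube([21, 444, 203]);
  translate([246, 21, 21]) cube([21, 444, 203]);
}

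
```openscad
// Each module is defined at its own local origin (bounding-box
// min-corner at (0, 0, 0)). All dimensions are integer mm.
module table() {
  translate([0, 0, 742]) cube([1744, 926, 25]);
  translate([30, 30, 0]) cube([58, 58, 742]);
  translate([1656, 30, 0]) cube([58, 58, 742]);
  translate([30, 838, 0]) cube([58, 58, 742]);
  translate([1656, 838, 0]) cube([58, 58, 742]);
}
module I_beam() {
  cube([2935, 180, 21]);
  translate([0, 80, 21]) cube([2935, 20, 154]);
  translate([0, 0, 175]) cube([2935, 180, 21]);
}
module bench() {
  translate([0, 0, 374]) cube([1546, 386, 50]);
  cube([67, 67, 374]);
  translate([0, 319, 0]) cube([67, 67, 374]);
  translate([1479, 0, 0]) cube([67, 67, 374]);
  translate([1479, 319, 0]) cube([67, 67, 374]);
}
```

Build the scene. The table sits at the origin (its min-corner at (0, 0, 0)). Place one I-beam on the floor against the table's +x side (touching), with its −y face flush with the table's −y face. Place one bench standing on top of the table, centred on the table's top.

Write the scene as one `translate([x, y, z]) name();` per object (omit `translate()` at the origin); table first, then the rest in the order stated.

table();
translate([1744, 0, 0]) I_beam();
translate([99, 270, 767]) bench();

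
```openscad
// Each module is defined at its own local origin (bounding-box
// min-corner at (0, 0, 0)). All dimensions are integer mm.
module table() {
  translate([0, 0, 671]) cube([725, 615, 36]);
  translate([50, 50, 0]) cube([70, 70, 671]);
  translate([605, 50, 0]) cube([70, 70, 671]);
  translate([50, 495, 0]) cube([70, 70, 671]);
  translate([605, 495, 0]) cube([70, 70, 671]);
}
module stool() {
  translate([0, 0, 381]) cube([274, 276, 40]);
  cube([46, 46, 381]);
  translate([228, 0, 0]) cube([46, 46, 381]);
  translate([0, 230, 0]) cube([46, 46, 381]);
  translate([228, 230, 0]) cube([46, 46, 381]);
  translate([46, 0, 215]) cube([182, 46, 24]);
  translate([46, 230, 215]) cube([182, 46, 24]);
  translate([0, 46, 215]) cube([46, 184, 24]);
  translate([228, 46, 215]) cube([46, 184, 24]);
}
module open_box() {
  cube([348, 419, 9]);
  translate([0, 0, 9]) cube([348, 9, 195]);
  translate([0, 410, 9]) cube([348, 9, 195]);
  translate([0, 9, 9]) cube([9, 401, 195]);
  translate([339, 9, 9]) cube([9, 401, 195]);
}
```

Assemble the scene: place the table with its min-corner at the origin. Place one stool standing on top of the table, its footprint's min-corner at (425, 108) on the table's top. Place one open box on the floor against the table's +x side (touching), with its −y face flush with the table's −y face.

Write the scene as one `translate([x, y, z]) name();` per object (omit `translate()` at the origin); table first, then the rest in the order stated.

table();
translate([425, 108, 707]) stool();
translate([725, 0, 0]) open_box();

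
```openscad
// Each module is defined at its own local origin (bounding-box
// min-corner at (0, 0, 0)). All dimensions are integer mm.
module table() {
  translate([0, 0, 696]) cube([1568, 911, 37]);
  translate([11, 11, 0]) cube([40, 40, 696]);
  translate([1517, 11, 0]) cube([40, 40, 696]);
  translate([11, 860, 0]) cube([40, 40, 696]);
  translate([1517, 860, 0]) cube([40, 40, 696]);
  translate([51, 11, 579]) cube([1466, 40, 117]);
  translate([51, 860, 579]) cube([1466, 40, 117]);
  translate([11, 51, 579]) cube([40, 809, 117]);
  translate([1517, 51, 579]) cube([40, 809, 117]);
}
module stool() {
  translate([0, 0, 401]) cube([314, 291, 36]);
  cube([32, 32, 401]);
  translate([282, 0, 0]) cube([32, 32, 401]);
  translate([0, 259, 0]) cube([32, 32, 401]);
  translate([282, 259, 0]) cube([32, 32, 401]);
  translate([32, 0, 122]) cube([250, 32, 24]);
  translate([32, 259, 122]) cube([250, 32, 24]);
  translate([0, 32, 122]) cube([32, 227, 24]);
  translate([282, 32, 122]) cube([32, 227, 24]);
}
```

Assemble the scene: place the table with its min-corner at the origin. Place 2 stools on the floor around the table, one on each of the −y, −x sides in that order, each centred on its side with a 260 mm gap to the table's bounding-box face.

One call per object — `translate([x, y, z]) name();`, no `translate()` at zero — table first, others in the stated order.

table();
translate([627, -551, 0]) stool();
translate([-574, 310, 0]) stool();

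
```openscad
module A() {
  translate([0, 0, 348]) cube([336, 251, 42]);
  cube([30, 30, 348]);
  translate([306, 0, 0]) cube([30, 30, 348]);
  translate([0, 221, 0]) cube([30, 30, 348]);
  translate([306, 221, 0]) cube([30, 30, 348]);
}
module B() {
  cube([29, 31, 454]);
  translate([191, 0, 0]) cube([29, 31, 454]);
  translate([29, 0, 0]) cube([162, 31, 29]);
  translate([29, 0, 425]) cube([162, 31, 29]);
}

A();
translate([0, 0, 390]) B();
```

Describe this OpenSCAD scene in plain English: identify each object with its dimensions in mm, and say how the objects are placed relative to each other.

A is a four-legged stool. The seat is 336×251 mm, 42 mm thick, top at z = 390 mm. It stands on four square legs, each 30×30 mm in cross-section, from z = 0 to the seat underside, each flush with a corner of the seat.

B is a rectangular picture frame lying in the x–z plane (depth along y). The opening is 162 mm wide (x) by 396 mm tall (z), surrounded by a border 29 mm wide on all four sides. The frame is 31 mm deep and is made of two full-height vertical stiles with two horizontal rails fitted between them.

The picture frame is on top of the stool.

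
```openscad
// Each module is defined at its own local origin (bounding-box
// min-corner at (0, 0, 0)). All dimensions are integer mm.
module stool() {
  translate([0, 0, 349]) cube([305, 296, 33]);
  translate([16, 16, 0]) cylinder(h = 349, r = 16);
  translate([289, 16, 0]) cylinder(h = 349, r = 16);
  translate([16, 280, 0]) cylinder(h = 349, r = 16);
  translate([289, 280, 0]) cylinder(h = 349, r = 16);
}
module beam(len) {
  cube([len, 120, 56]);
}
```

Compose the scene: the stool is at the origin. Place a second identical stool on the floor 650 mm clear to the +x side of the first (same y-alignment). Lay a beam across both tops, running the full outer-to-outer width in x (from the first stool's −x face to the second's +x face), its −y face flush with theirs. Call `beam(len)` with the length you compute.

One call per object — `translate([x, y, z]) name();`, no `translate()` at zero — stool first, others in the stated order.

stool();
translate([955, 0, 0]) stool();
translate([0, 0, 382]) beam(1260);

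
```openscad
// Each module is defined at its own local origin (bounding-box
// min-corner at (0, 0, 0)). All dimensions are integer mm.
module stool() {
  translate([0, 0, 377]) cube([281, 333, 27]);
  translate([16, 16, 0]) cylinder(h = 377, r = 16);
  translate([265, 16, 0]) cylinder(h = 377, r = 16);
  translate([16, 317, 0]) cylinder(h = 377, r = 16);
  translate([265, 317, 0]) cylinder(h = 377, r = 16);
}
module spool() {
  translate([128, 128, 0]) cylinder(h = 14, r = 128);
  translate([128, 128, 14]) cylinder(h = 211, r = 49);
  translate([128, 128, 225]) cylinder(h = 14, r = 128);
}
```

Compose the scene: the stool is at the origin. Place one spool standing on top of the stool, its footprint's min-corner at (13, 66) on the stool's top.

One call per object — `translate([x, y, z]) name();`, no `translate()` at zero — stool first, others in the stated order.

stool();
translate([13, 66, 404]) spool();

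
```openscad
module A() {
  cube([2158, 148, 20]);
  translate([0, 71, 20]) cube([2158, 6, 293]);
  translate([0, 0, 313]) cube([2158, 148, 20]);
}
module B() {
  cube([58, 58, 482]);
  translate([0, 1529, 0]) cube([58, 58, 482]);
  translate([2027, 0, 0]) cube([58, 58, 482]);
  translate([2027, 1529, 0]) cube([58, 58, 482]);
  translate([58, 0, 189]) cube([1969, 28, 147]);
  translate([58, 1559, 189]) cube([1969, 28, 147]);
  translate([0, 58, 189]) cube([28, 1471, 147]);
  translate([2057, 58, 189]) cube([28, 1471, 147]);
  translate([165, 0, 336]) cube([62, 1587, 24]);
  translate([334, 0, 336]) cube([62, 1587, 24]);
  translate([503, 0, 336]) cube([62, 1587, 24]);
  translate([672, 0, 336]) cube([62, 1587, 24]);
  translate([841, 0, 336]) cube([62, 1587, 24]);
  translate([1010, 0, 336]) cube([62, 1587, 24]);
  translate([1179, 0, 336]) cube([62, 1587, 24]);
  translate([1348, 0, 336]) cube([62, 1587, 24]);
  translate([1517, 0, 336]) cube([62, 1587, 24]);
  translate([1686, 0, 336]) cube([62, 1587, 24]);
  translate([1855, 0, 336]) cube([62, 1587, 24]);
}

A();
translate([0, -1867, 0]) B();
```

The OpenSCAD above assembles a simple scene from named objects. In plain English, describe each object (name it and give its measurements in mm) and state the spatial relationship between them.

A is an I-beam lying along x, 2158 mm long. Overall section height 333 mm. Two flanges 148 mm wide (y) and 20 mm thick, one on the floor and one at the top; a web 6 mm thick runs between them, centred on the flange width.

B is a bed frame 2085 mm long (x) by 1587 mm wide (y). Four 58×58 mm corner posts, 482 mm tall, at the corners of the footprint. Four rails of 28 mm thickness and 147 mm height run between adjacent posts with their undersides at z = 189 mm, their outer faces flush with the outside of the frame (the two x-running rails run between the posts' inner faces; the two y-running rails run between the posts' inner faces). 11 slats, each 62 mm wide (x) and 24 mm thick, lie across the top of the two x-running rails, running the full 1587 mm width of the frame in y; the slats are evenly spaced along x between the inner faces of the end posts with equal gaps (rounded down to the nearest mm) at the −x end and between each pair — any rounding remainder accumulates at the +x end.

The bed frame is on the floor beside the I-beam on its −y side.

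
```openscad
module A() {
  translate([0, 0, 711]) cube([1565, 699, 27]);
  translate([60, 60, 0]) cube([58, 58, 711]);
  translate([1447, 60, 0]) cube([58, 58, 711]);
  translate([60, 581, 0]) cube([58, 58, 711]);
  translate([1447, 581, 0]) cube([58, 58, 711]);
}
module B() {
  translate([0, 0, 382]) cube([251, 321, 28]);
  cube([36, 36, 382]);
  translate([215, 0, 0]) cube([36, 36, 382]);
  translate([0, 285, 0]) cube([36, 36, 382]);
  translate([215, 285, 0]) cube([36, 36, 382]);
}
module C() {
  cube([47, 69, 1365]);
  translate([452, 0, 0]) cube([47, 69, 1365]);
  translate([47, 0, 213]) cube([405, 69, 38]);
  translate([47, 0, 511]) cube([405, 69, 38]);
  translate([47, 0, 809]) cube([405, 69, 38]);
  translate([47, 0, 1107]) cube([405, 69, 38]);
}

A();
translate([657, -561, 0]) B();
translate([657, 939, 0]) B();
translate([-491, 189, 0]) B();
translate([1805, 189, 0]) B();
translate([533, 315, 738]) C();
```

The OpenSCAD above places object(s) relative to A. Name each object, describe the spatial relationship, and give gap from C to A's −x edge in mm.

The ladder's min-x is at 533; the table's min-x is 0; gap = 533 mm.

A is a table. B is a stool. C is a ladder. Four stools sit around the table at the −y, +y, −x, +x sides. The ladder is on top of the table, centred. The gap from the ladder to the table's −x edge is 533 mm.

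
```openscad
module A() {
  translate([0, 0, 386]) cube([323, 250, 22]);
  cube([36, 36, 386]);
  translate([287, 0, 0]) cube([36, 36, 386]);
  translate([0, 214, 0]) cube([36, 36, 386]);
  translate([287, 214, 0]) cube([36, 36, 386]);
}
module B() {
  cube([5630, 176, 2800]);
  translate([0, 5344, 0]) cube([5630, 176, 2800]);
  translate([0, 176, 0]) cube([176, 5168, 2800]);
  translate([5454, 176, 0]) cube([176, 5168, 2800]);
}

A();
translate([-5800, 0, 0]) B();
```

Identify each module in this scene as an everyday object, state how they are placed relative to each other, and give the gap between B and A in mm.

The house frame's nearest face is 170 mm from the stool's −x face.

A is a stool. B is a house frame. The house frame is on the floor beside the stool on its −x side. The gap between the house frame and the stool is 170 mm.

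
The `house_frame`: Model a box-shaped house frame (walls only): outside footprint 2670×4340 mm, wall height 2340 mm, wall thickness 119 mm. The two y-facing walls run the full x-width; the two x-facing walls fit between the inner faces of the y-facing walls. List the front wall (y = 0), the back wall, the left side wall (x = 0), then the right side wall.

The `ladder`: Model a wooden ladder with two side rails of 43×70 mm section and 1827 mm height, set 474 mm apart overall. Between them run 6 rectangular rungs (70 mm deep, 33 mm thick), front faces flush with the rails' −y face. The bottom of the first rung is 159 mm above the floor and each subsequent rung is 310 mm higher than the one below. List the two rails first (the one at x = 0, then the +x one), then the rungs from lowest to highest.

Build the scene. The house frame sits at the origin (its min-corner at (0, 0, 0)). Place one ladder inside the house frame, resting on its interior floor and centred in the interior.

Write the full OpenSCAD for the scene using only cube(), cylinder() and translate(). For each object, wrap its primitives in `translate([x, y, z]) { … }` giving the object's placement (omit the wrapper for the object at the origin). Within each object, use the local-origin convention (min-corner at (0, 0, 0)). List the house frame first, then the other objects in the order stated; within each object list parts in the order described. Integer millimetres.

cube([2670, 119, 2340]);
translate([0, 4221, 0]) cube([2670, 119, 2340]);
translate([0, 119, 0]) cube([119, 4102, 2340]);
translate([2551, 119, 0]) cube([119, 4102, 2340]);
translate([1098, 2135, 0]) {
  cube([43, 70, 1827]);
  translate([431, 0, 0]) cube([43, 70, 1827]);
  translate([43, 0, 159]) cube([388, 70, 33]);
  translate([43, 0, 469]) cube([388, 70, 33]);
  translate([43, 0, 779]) cube([388, 70, 33]);
  translate([43, 0, 1089]) cube([388, 70, 33]);
  translate([43, 0, 1399]) cube([388, 70, 33]);
  translate([43, 0, 1709]) cube([388, 70, 33]);
}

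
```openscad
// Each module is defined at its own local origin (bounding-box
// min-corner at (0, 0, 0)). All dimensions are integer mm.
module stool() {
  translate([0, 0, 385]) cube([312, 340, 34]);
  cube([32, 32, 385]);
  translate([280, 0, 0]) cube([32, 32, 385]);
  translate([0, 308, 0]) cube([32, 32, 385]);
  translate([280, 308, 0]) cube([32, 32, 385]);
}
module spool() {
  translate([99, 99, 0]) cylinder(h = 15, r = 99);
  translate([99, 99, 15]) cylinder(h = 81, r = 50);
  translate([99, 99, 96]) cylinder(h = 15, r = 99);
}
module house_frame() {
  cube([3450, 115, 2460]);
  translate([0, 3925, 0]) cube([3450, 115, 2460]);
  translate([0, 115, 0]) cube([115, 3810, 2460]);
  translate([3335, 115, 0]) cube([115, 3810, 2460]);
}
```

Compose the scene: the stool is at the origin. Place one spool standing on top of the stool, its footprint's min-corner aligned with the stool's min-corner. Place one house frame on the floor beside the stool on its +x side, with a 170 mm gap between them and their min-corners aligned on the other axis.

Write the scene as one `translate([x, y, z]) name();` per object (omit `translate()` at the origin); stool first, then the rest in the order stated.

stool();
translate([0, 0, 419]) spool();
translate([482, 0, 0]) house_frame();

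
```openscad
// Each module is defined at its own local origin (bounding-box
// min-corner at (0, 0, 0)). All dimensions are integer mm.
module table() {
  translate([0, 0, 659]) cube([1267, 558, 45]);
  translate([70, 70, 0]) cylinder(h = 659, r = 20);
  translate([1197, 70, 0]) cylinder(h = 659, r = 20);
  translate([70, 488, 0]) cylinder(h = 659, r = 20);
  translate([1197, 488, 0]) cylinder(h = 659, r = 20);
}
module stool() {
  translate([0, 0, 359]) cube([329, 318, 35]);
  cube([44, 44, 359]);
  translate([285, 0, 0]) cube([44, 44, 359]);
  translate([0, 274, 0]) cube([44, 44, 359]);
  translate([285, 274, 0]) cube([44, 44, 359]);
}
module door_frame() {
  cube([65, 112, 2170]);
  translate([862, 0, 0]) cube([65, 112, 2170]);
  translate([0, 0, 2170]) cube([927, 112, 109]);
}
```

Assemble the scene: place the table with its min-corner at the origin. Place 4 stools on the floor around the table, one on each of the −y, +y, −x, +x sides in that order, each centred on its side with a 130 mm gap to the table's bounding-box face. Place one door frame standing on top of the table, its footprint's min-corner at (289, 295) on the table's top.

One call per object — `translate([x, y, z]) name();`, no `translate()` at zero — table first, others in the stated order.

table();
translate([469, -448, 0]) stool();
translate([469, 688, 0]) stool();
translate([-459, 120, 0]) stool();
translate([1397, 120, 0]) stool();
translate([289, 295, 704]) door_frame();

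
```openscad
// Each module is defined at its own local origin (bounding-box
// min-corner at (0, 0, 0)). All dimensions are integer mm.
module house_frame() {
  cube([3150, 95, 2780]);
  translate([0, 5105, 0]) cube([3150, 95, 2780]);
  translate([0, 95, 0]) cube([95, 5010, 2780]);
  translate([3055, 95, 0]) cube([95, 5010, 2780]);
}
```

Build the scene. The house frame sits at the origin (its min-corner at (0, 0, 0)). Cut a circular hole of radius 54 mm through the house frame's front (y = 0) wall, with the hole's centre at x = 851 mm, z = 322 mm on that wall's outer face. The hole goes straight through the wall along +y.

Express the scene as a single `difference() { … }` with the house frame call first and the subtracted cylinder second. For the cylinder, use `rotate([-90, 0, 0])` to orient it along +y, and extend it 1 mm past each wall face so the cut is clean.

difference() {
  house_frame();
  translate([851, -1, 322]) rotate([-90, 0, 0]) cylinder(h = 97, r = 54);
}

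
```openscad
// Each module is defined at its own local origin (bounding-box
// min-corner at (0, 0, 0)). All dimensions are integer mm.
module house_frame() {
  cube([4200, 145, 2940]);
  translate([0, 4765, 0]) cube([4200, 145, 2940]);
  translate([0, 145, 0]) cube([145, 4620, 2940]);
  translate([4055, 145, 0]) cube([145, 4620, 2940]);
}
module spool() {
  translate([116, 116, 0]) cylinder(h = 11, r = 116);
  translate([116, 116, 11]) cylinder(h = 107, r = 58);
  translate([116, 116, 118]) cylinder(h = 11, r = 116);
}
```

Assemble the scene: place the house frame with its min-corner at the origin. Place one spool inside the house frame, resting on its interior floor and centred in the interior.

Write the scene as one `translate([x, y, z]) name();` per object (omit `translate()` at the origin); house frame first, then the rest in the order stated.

house_frame();
translate([1984, 2339, 0]) spool();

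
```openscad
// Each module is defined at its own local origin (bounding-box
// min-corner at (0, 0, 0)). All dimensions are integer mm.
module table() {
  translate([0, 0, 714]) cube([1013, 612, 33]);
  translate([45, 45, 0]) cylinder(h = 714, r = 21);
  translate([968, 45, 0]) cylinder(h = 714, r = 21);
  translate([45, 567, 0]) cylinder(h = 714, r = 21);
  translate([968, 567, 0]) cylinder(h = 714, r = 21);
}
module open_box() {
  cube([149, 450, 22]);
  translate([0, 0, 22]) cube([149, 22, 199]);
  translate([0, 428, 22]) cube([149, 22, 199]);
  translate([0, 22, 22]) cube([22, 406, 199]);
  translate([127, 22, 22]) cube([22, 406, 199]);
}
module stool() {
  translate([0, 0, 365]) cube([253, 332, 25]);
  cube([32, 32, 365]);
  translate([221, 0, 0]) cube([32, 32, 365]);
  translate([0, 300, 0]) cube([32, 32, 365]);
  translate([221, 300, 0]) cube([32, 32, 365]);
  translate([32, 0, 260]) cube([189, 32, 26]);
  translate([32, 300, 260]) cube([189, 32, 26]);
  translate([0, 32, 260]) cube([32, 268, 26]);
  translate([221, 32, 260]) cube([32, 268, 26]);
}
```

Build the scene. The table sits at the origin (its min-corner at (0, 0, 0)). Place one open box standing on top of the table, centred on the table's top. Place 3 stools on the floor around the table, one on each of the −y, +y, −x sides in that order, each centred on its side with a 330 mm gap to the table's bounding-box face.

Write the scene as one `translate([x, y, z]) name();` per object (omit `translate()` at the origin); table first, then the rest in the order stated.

table();
translate([432, 81, 747]) open_box();
translate([380, -662, 0]) stool();
translate([380, 942, 0]) stool();
translate([-583, 140, 0]) stool();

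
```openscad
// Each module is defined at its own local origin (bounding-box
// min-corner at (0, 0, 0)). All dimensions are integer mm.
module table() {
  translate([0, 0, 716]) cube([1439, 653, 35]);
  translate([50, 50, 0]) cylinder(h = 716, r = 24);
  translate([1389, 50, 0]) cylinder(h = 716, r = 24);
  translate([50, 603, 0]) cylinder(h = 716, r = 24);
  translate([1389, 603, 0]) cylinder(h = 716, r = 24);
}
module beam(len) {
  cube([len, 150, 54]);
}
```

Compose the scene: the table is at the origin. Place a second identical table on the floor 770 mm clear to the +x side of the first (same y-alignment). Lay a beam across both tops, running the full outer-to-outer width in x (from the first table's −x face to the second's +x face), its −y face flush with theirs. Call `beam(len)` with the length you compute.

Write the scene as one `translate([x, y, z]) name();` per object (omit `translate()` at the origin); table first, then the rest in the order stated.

table();
translate([2209, 0, 0]) table();
translate([0, 0, 751]) beam(3648);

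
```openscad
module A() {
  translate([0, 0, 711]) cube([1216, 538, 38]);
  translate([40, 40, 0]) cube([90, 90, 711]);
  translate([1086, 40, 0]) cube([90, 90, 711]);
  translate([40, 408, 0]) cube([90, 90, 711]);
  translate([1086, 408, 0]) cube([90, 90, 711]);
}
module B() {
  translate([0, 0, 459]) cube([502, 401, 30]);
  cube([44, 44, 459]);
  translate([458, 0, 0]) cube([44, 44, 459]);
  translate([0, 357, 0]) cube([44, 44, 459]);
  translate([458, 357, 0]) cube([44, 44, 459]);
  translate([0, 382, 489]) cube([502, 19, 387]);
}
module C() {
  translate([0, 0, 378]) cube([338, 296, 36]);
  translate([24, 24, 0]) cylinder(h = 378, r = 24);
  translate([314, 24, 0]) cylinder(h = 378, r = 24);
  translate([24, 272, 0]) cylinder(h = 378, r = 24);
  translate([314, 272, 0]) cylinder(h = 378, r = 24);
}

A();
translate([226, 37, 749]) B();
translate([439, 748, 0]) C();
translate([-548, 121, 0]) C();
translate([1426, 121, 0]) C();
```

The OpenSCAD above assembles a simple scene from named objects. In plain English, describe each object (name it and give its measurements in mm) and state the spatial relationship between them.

A is a rectangular dining table. The top is 1216×538×38 mm with its upper surface at z = 749 mm. It stands on four 90×90 mm square legs, each inset 40 mm from the nearest pair of top edges, running from the floor to the underside of the top.

B is a chair: 502×401 mm seat, 30 mm thick, top at z = 489 mm, on four 44 mm square corner legs flush with the seat edges. A 19 mm thick backrest slab spans the full seat width, extending 387 mm above the seat top, its back face flush with the seat's +y edge.

C is a four-legged stool. The seat is a 338×296×36 mm slab whose top surface is at z = 414 mm; four round legs, each 48 mm in diameter, run from the floor (z = 0) to the underside of the seat, each leg's axis is inset half a diameter from the nearest pair of seat edges (so the leg's bounding box is flush with the corner).

The chair is on top of the table. Three stools sit around the table at the +y, −x, +x sides.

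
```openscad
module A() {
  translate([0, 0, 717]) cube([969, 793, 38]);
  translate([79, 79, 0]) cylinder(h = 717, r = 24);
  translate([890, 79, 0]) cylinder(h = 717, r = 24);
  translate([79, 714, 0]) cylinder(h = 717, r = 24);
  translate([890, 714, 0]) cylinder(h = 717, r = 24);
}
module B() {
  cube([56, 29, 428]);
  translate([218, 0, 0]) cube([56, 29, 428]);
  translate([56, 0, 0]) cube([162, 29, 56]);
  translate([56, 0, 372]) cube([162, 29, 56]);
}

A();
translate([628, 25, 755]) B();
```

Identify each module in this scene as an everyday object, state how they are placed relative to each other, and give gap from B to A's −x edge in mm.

A is a table. B is a picture frame. The picture frame is on top of the table. The gap from the picture frame to the table's −x edge is 628 mm.

The picture frame's min-x is at 628; the table's min-x is 0; gap = 628 mm.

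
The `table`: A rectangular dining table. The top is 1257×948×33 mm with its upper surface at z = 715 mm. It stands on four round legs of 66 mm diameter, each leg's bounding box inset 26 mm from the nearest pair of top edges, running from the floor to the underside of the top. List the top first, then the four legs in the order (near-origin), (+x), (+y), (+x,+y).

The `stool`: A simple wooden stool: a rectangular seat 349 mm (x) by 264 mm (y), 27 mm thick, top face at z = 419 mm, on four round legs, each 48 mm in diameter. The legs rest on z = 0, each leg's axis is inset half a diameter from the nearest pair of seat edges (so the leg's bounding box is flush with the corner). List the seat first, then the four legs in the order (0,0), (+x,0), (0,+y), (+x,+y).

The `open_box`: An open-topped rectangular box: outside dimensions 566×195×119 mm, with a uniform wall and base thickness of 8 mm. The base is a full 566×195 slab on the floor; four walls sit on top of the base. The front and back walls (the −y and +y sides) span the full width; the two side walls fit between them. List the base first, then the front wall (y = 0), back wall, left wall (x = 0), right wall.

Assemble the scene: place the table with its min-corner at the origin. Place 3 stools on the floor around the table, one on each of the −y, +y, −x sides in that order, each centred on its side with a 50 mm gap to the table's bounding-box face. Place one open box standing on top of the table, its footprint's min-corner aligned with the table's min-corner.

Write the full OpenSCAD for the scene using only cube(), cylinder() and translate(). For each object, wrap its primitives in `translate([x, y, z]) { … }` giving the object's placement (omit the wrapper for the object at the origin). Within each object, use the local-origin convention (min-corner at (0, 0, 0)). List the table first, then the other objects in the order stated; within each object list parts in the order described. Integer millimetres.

translate([0, 0, 682]) cube([1257, 948, 33]);
translate([59, 59, 0]) cylinder(h = 682, r = 33);
translate([1198, 59, 0]) cylinder(h = 682, r = 33);
translate([59, 889, 0]) cylinder(h = 682, r = 33);
translate([1198, 889, 0]) cylinder(h = 682, r = 33);
translate([454, -314, 0]) {
  translate([0, 0, 392]) cube([349, 264, 27]);
  translate([24, 24, 0]) cylinder(h = 392, r = 24);
  translate([325, 24, 0]) cylinder(h = 392, r = 24);
  translate([24, 240, 0]) cylinder(h = 392, r = 24);
  translate([325, 240, 0]) cylinder(h = 392, r = 24);
}
translate([454, 998, 0]) {
  translate([0, 0, 392]) cube([349, 264, 27]);
  translate([24, 24, 0]) cylinder(h = 392, r = 24);
  translate([325, 24, 0]) cylinder(h = 392, r = 24);
  translate([24, 240, 0]) cylinder(h = 392, r = 24);
  translate([325, 240, 0]) cylinder(h = 392, r = 24);
}
translate([-399, 342, 0]) {
  translate([0, 0, 392]) cube([349, 264, 27]);
  translate([24, 24, 0]) cylinder(h = 392, r = 24);
  translate([325, 24, 0]) cylinder(h = 392, r = 24);
  translate([24, 240, 0]) cylinder(h = 392, r = 24);
  translate([325, 240, 0]) cylinder(h = 392, r = 24);
}
translate([0, 0, 715]) {
  cube([566, 195, 8]);
  translate([0, 0, 8]) cube([566, 8, 111]);
  translate([0, 187, 8]) cube([566, 8, 111]);
  translate([0, 8, 8]) cube([8, 179, 111]);
  translate([558, 8, 8]) cube([8, 179, 111]);
}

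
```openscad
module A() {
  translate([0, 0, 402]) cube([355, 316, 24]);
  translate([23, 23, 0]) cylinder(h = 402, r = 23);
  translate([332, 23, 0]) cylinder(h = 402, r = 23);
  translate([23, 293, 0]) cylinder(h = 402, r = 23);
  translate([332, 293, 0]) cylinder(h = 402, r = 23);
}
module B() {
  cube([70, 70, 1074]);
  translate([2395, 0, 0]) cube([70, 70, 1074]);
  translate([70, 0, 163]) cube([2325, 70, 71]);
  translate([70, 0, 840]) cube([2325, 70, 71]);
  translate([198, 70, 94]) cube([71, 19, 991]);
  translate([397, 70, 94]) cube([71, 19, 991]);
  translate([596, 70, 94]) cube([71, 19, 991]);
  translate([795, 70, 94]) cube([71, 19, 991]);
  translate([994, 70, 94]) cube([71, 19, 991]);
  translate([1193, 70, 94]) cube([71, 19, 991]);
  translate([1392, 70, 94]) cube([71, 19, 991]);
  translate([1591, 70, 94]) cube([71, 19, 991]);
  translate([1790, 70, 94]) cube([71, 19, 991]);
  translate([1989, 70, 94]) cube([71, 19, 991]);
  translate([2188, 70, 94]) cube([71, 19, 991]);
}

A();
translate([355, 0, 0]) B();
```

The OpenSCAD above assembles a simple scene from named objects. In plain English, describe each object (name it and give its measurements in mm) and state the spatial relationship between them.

A is a four-legged stool. The seat is 355×316 mm, 24 mm thick, top at z = 426 mm. It stands on four round legs, each 46 mm in diameter, from z = 0 to the seat underside, each leg's axis is inset half a diameter from the nearest pair of seat edges (so the leg's bounding box is flush with the corner).

B is a fence section. Two 70×70 mm posts, 1074 mm tall, stand on the floor with a clear span of 2325 mm between their inner faces. Two horizontal rails of 70×71 mm section span the gap between the posts with their undersides at z = 163 mm and z = 840 mm, flush with the posts' −y face. 11 pickets, each 71 mm wide, 19 mm thick and 991 mm tall, are fixed to the +y face of the rails with their bottoms at z = 94 mm, evenly spaced across the span with equal gaps (rounded down to the nearest mm) at the −x end and between each pair — any rounding remainder accumulates at the +x end.

The fence section is against the stool's +x side, with their −y faces flush.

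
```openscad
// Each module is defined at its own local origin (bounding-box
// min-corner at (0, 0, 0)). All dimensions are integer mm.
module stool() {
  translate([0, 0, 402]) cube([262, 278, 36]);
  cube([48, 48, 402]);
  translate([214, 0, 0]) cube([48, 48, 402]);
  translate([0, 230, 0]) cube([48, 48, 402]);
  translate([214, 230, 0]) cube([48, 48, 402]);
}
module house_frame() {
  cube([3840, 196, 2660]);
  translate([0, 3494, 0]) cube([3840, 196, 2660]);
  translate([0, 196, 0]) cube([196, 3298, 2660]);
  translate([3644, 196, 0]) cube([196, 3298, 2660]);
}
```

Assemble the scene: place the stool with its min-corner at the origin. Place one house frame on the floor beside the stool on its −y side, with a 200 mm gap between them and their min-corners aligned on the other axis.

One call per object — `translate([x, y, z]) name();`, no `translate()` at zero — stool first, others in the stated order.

stool();
translate([0, -3890, 0]) house_frame();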